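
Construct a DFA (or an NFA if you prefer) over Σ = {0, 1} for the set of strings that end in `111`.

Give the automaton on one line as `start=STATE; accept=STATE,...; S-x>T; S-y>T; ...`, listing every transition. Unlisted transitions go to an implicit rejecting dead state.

Remember how much of `111` the current input suffix matches. State q0 means no match yet; q1 means the last symbol is `1`; q2 means the last 2 symbols are `11`; q3 means the last 3 symbols are `111`. Only q3 accepts. On a mismatch, fall back to the longest proper suffix that is still a prefix of `111`.
With 4 states:
        0   1  
>  q0   q0  q1 
   q1   q0  q2 
   q2   q0  q3 
 * q3   q0  q3 
(> = start, * = accepting)

start=q0; accept=q3; q0-0>q0; q0-1>q1; q1-0>q0; q1-1>q2; q2-0>q0; q2-1>q3; q3-0>q0; q3-1>q3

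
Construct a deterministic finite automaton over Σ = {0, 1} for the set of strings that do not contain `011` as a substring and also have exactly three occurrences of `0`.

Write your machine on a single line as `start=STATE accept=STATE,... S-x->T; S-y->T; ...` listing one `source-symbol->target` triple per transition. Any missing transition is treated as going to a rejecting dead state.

start=S0; accept=S4,S7; S0-0->S1; S0-1->S0; S1-0->S2; S1-1->S3; S2-0->S4; S2-1->S5; S3-0->S2; S3-1->S6; S4-0->S6; S4-1->S7; S5-0->S4; S5-1->S6; S6-0->S6; S6-1->S6; S7-0->S6; S7-1->S6

Build one automaton per condition and run them in lockstep. One (4 states) tracks partial matches of the forbidden pattern `011`; the other (5 states) tracks the count of `0`s, saturating at 4. Each combined state is a pair, one component from each; accept when both components accept. After merging equivalent states the machine shrinks.
An 8-state machine:
        0   1  
>  S0   S1  S0 
   S1   S2  S3 
   S2   S4  S5 
   S3   S2  S6 
 * S4   S6  S7 
   S5   S4  S6 
   S6   S6  S6 
 * S7   S6  S6 
(> = start, * = accepting)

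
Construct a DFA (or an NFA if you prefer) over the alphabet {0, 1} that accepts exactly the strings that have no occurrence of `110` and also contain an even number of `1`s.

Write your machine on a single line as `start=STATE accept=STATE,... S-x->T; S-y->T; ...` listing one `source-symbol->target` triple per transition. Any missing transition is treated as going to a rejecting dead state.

Build one automaton per condition and run them in lockstep. The first has 4 states tracking partial matches of the forbidden pattern `110`; the second has 2 states tracking the count of `1`s modulo 2. A product state is a pair (one from each), accepting exactly when both do. After merging equivalent states the machine shrinks.
        0   1  
>* q0   q0  q1 
   q1   q2  q3 
   q2   q2  q4 
 * q3   q5  q6 
 * q4   q0  q6 
   q5   q5  q5 
   q6   q5  q3 
(> = start, * = accepting)

start=q0; accept=q0,q3,q4; q0-0->q0; q0-1->q1; q1-0->q2; q1-1->q3; q2-0->q2; q2-1->q4; q3-0->q5; q3-1->q6; q4-0->q0; q4-1->q6; q5-0->q5; q5-1->q5; q6-0->q5; q6-1->q3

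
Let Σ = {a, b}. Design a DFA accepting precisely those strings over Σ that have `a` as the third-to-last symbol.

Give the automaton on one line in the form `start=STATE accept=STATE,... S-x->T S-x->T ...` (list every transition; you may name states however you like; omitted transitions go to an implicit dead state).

A DFA must remember the last 3 symbols (since which symbol is third-to-last isn't known until the input ends). Use one state per possible window of the last ≤3 symbols; accept from those whose window starts with `a`.
With 15 states:
          a    b  
>  q0     q1   q2 
   q1     q3   q4 
   q2     q5   q6 
   q3     q7   q8 
   q4     q9  q10 
   q5    q11  q12 
   q6    q13  q14 
 * q7     q7   q8 
 * q8     q9  q10 
 * q9    q11  q12 
 * q10   q13  q14 
   q11    q7   q8 
   q12    q9  q10 
   q13   q11  q12 
   q14   q13  q14 
(> = start, * = accepting)

start=q0 accept=q7,q8,q9,q10 q0-a->q1 q0-b->q2 q1-a->q3 q1-b->q4 q2-a->q5 q2-b->q6 q3-a->q7 q3-b->q8 q4-a->q9 q4-b->q10 q5-a->q11 q5-b->q12 q6-a->q13 q6-b->q14 q7-a->q7 q7-b->q8 q8-a->q9 q8-b->q10 q9-a->q11 q9-b->q12 q10-a->q13 q10-b->q14 q11-a->q7 q11-b->q8 q12-a->q9 q12-b->q10 q13-a->q11 q13-b->q12 q14-a->q13 q14-b->q14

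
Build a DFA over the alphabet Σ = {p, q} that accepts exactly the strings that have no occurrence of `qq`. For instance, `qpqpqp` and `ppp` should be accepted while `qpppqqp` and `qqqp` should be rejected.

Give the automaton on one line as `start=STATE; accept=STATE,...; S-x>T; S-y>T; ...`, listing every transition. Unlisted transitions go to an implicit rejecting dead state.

Track partial matches of the forbidden pattern `qq`. State s2 is a dead state reached once `qq` has occurred; every other state accepts. s0 means no part of `qq` is currently matched.
With 3 states:
        p   q  
>* s0   s0  s1 
 * s1   s0  s2 
   s2   s2  s2 
(> = start, * = accepting)

start=s0; accept=s0,s1; s0-p>s0; s0-q>s1; s1-p>s0; s1-q>s2; s2-p>s2; s2-q>s2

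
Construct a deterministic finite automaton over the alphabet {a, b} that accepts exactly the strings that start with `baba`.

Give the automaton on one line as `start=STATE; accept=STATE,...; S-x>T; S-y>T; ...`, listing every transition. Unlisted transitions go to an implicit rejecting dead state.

Walk along `baba` while the input agrees: from s0 take `b` to s1, and so on. Any deviation drops to the rejecting sink s5. Once s4 is reached the prefix is confirmed and every continuation is accepted.
With 6 states:
        a   b  
>  s0   s5  s1 
   s1   s2  s5 
   s2   s5  s3 
   s3   s4  s5 
 * s4   s4  s4 
   s5   s5  s5 
(> = start, * = accepting)

start=s0; accept=s4; s0-a>s5; s0-b>s1; s1-a>s2; s1-b>s5; s2-a>s5; s2-b>s3; s3-a>s4; s3-b>s5; s4-a>s4; s4-b>s4; s5-a>s5; s5-b>s5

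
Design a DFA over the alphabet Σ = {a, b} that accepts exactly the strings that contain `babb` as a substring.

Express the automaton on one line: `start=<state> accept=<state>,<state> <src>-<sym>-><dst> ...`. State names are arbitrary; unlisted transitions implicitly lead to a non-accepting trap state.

start=q0 accept=q4 q0-a->q0 q0-b->q1 q1-a->q2 q1-b->q1 q2-a->q0 q2-b->q3 q3-a->q2 q3-b->q4 q4-a->q4 q4-b->q4

Track how much of `babb` has been matched so far: state q0 is no progress, q4 is the absorbing accept state reached once `babb` has occurred. Intermediate states record partial matches; on a mismatch, fall back to the longest reusable overlap.
5 states suffice.
        a   b  
>  q0   q0  q1 
   q1   q2  q1 
   q2   q0  q3 
   q3   q2  q4 
 * q4   q4  q4 
(> = start, * = accepting)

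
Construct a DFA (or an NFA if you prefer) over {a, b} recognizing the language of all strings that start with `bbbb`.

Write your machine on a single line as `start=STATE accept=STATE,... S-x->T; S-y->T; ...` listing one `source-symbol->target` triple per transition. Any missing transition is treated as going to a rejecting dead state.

Check the first 4 symbols one by one: q0 through q3 record how many have matched `bbbb` so far; any wrong symbol goes to the dead state q5. After all 4 match we enter the accepting sink q4.
        a   b  
>  q0   q5  q1 
   q1   q5  q2 
   q2   q5  q3 
   q3   q5  q4 
 * q4   q4  q4 
   q5   q5  q5 
(> = start, * = accepting)

start=q0; accept=q4; q0-a->q5; q0-b->q1; q1-a->q5; q1-b->q2; q2-a->q5; q2-b->q3; q3-a->q5; q3-b->q4; q4-a->q4; q4-b->q4; q5-a->q5; q5-b->q5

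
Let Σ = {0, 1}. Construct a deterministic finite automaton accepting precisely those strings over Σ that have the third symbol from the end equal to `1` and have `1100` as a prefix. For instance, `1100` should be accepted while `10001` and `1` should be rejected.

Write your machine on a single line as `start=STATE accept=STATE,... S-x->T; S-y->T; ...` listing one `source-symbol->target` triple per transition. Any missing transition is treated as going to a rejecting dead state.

Handle the two conditions separately and then intersect. One (15 states) tracks the last 3 symbols read; the other (6 states) tracks whether the input so far still matches the prefix `1100`. Each combined state is a pair, one component from each; accept when both components accept.
24 states suffice.
          0    1  
>  S0     S1   S2 
   S1     S3   S4 
   S2     S5   S6 
   S3     S7   S8 
   S4     S9  S10 
   S5    S11  S12 
   S6    S13  S14 
   S7     S7   S8 
   S8     S9  S10 
   S9    S11  S12 
   S10   S15  S14 
   S11    S7   S8 
   S12    S9  S10 
   S13   S16  S12 
   S14   S15  S14 
   S15   S11  S12 
 * S16   S17  S18 
   S17   S17  S18 
   S18   S19  S20 
   S19   S16  S21 
   S20   S22  S23 
 * S21   S19  S20 
 * S22   S16  S21 
 * S23   S22  S23 
(> = start, * = accepting)

start=S0; accept=S16,S21,S22,S23; S0-0->S1; S0-1->S2; S1-0->S3; S1-1->S4; S2-0->S5; S2-1->S6; S3-0->S7; S3-1->S8; S4-0->S9; S4-1->S10; S5-0->S11; S5-1->S12; S6-0->S13; S6-1->S14; S7-0->S7; S7-1->S8; S8-0->S9; S8-1->S10; S9-0->S11; S9-1->S12; S10-0->S15; S10-1->S14; S11-0->S7; S11-1->S8; S12-0->S9; S12-1->S10; S13-0->S16; S13-1->S12; S14-0->S15; S14-1->S14; S15-0->S11; S15-1->S12; S16-0->S17; S16-1->S18; S17-0->S17; S17-1->S18; S18-0->S19; S18-1->S20; S19-0->S16; S19-1->S21; S20-0->S22; S20-1->S23; S21-0->S19; S21-1->S20; S22-0->S16; S22-1->S21; S23-0->S22; S23-1->S23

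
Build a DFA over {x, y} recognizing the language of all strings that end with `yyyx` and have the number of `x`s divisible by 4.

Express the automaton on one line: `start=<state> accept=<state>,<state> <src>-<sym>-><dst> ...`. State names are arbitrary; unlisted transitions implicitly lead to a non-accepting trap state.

Build one automaton per condition and run them in lockstep. One (5 states) tracks how much of the suffix `yyyx` has currently been matched; the other (4 states) tracks the count of `x`s modulo 4. Each combined state is a pair, one component from each; accept when both components accept. Equivalent product states are then merged.
       x  y 
>  A   B  A 
   B   C  B 
   C   D  C 
   D   A  E 
   E   A  F 
   F   A  G 
   G   H  G 
 * H   B  A 
(> = start, * = accepting)

start=A accept=H A-x->B A-y->A B-x->C B-y->B C-x->D C-y->C D-x->A D-y->E E-x->A E-y->F F-x->A F-y->G G-x->H G-y->G H-x->B H-y->A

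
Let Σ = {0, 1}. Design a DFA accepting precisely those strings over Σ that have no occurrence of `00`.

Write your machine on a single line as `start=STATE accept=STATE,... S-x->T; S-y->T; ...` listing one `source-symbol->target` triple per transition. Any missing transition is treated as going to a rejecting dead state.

start=q0; accept=q0,q1; q0-0->q1; q0-1->q0; q1-0->q2; q1-1->q0; q2-0->q2; q2-1->q2

Track partial matches of the forbidden pattern `00`. State q2 is a dead state reached once `00` has occurred; every other state accepts. q0 means no part of `00` is currently matched.
        0   1  
>* q0   q1  q0 
 * q1   q2  q0 
   q2   q2  q2 
(> = start, * = accepting)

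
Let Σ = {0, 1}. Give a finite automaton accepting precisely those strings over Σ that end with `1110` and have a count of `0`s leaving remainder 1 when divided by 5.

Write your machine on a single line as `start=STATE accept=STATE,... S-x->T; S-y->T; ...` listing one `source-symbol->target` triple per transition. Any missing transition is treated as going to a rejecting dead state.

Build one automaton per condition and run them in lockstep. One (5 states) tracks how much of the suffix `1110` has currently been matched; the other (5 states) tracks the count of `0`s modulo 5. Each combined state is a pair, one component from each; accept when both components accept. After merging equivalent states the machine shrinks.
With 9 states:
        0   1  
>  q0   q1  q2 
   q1   q3  q1 
   q2   q1  q4 
   q3   q5  q3 
   q4   q1  q6 
   q5   q7  q5 
   q6   q8  q6 
   q7   q0  q7 
 * q8   q3  q1 
(> = start, * = accepting)

start=q0; accept=q8; q0-0->q1; q0-1->q2; q1-0->q3; q1-1->q1; q2-0->q1; q2-1->q4; q3-0->q5; q3-1->q3; q4-0->q1; q4-1->q6; q5-0->q7; q5-1->q5; q6-0->q8; q6-1->q6; q7-0->q0; q7-1->q7; q8-0->q3; q8-1->q1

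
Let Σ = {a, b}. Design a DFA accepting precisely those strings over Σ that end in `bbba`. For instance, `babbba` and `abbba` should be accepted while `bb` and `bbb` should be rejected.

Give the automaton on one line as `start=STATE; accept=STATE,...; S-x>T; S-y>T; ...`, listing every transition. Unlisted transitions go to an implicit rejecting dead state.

start=q0; accept=q4; q0-a>q0; q0-b>q1; q1-a>q0; q1-b>q2; q2-a>q0; q2-b>q3; q3-a>q4; q3-b>q3; q4-a>q0; q4-b>q1

Let each state record the length of the longest suffix of the input read so far that is also a prefix of `bbba`. q1 means the last symbol is `b`; q2 means the last 2 symbols are `bb`; q3 means the last 3 symbols are `bbb`; q4 means the last 4 symbols are `bbba`. Accept only at q4, where the string currently ends in `bbba`.
        a   b  
>  q0   q0  q1 
   q1   q0  q2 
   q2   q0  q3 
   q3   q4  q3 
 * q4   q0  q1 
(> = start, * = accepting)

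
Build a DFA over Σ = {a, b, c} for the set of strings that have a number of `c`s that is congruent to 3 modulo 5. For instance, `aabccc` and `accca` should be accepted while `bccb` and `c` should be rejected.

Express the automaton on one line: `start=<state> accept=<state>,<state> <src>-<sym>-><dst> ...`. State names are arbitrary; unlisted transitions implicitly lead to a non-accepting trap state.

start=S0 accept=S3 S0-a->S0 S0-b->S0 S0-c->S1 S1-a->S1 S1-b->S1 S1-c->S2 S2-a->S2 S2-b->S2 S2-c->S3 S3-a->S3 S3-b->S3 S3-c->S4 S4-a->S4 S4-b->S4 S4-c->S0

Keep the running count of `c`s modulo 5: each `c` advances along the cycle S0 → S1 → S2 → S3 → S4 → S0 while other symbols loop. Accept at S3.
With 5 states:
        a   b   c  
>  S0   S0  S0  S1 
   S1   S1  S1  S2 
   S2   S2  S2  S3 
 * S3   S3  S3  S4 
   S4   S4  S4  S0 
(> = start, * = accepting)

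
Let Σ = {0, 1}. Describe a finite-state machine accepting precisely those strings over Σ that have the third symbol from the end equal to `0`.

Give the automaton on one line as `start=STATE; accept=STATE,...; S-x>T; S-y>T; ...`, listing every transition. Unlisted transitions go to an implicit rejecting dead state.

start=S0; accept=S7,S8,S9,S10; S0-0>S1; S0-1>S2; S1-0>S3; S1-1>S4; S2-0>S5; S2-1>S6; S3-0>S7; S3-1>S8; S4-0>S9; S4-1>S10; S5-0>S11; S5-1>S12; S6-0>S13; S6-1>S14; S7-0>S7; S7-1>S8; S8-0>S9; S8-1>S10; S9-0>S11; S9-1>S12; S10-0>S13; S10-1>S14; S11-0>S7; S11-1>S8; S12-0>S9; S12-1>S10; S13-0>S11; S13-1>S12; S14-0>S13; S14-1>S14

A DFA must remember the last 3 symbols (since which symbol is third-to-last isn't known until the input ends). Use one state per possible window of the last ≤3 symbols; accept from those whose window starts with `0`.
15 states suffice.
          0    1  
>  S0     S1   S2 
   S1     S3   S4 
   S2     S5   S6 
   S3     S7   S8 
   S4     S9  S10 
   S5    S11  S12 
   S6    S13  S14 
 * S7     S7   S8 
 * S8     S9  S10 
 * S9    S11  S12 
 * S10   S13  S14 
   S11    S7   S8 
   S12    S9  S10 
   S13   S11  S12 
   S14   S13  S14 
(> = start, * = accepting)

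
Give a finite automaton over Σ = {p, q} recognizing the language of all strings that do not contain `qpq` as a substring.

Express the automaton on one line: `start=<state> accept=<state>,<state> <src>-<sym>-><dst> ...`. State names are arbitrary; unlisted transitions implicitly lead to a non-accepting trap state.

This is the complement of 'contains `qpq`'. Use the same substring-matching states — A through D holding how much of `qpq` has just been matched — but flip the accepting set: everything except the trap D accepts.
With 4 states:
       p  q 
>* A   A  B 
 * B   C  B 
 * C   A  D 
   D   D  D 
(> = start, * = accepting)

start=A accept=A,B,C A-p->A A-q->B B-p->C B-q->B C-p->A C-q->D D-p->D D-q->D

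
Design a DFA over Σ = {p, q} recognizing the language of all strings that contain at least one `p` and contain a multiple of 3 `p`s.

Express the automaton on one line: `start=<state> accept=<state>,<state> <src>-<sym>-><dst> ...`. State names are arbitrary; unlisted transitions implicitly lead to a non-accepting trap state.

Build one automaton per condition and run them in lockstep. One (3 states) tracks the count of `p`s, saturating at 2; the other (3 states) tracks the count of `p`s modulo 3. Each combined state is a pair, one component from each; accept when both components accept. After merging equivalent states the machine shrinks.
       p  q 
>  A   B  A 
   B   C  B 
   C   D  C 
 * D   B  D 
(> = start, * = accepting)

start=A accept=D A-p->B A-q->A B-p->C B-q->B C-p->D C-q->C D-p->B D-q->D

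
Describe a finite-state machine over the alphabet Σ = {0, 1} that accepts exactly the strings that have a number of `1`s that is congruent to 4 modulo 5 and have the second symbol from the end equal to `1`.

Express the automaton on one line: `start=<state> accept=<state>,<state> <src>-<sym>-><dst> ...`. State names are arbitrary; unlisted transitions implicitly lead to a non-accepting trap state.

Build one automaton per condition and run them in lockstep. The first has 5 states tracking the count of `1`s modulo 5; the second has 7 states tracking the last 2 symbols read. A product state is a pair (one from each), accepting exactly when both do. Minimizing collapses redundant product states.
        0   1  
>  S0   S0  S1 
   S1   S1  S2 
   S2   S2  S3 
   S3   S4  S5 
   S4   S4  S6 
 * S5   S7  S0 
   S6   S7  S0 
 * S7   S8  S0 
   S8   S8  S0 
(> = start, * = accepting)

start=S0 accept=S5,S7 S0-0->S0 S0-1->S1 S1-0->S1 S1-1->S2 S2-0->S2 S2-1->S3 S3-0->S4 S3-1->S5 S4-0->S4 S4-1->S6 S5-0->S7 S5-1->S0 S6-0->S7 S6-1->S0 S7-0->S8 S7-1->S0 S8-0->S8 S8-1->S0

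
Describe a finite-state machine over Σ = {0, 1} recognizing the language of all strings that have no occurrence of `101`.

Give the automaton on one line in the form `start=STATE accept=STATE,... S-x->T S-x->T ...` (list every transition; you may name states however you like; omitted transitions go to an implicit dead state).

start=q0 accept=q0,q1,q2 q0-0->q0 q0-1->q1 q1-0->q2 q1-1->q1 q2-0->q0 q2-1->q3 q3-0->q3 q3-1->q3

Track partial matches of the forbidden pattern `101`. State q3 is a dead state reached once `101` has occurred; every other state accepts. q0 means no part of `101` is currently matched.
4 states suffice.
        0   1  
>* q0   q0  q1 
 * q1   q2  q1 
 * q2   q0  q3 
   q3   q3  q3 
(> = start, * = accepting)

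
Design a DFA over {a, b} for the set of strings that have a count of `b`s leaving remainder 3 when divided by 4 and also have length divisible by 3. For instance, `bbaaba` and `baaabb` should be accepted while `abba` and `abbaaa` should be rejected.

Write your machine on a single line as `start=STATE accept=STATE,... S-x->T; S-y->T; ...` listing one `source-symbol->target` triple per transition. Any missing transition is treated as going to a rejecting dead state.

start=q0; accept=q8; q0-a->q1; q0-b->q2; q1-a->q3; q1-b->q4; q2-a->q4; q2-b->q5; q3-a->q0; q3-b->q6; q4-a->q6; q4-b->q7; q5-a->q7; q5-b->q8; q6-a->q2; q6-b->q9; q7-a->q9; q7-b->q10; q8-a->q10; q8-b->q1; q9-a->q5; q9-b->q11; q10-a->q11; q10-b->q3; q11-a->q8; q11-b->q0

Handle the two conditions separately and then intersect. One (4 states) tracks the count of `b`s modulo 4; the other (3 states) tracks the input length modulo 3. Each combined state is a pair, one component from each; accept when both components accept.
A 12-state machine:
          a    b  
>  q0     q1   q2 
   q1     q3   q4 
   q2     q4   q5 
   q3     q0   q6 
   q4     q6   q7 
   q5     q7   q8 
   q6     q2   q9 
   q7     q9  q10 
 * q8    q10   q1 
   q9     q5  q11 
   q10   q11   q3 
   q11    q8   q0 
(> = start, * = accepting)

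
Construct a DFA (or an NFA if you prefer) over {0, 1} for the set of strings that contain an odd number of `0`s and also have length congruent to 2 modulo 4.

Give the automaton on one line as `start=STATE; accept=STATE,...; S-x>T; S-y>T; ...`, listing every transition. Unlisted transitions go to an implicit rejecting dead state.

start=q0; accept=q4; q0-0>q1; q0-1>q2; q1-0>q3; q1-1>q4; q2-0>q4; q2-1>q3; q3-0>q5; q3-1>q6; q4-0>q6; q4-1>q5; q5-0>q0; q5-1>q7; q6-0>q7; q6-1>q0; q7-0>q2; q7-1>q1

Run two small machines in parallel and take their product. One (2 states) tracks the count of `0`s modulo 2; the other (4 states) tracks the input length modulo 4. Each combined state is a pair, one component from each; accept when both components accept.
        0   1  
>  q0   q1  q2 
   q1   q3  q4 
   q2   q4  q3 
   q3   q5  q6 
 * q4   q6  q5 
   q5   q0  q7 
   q6   q7  q0 
   q7   q2  q1 
(> = start, * = accepting)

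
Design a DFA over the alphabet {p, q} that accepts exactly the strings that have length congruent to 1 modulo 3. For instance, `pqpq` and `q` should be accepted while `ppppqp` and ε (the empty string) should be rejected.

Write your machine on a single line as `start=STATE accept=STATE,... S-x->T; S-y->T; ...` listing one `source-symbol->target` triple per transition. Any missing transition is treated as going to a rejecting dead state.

Count input length modulo 3: every symbol advances one step around the cycle A → B → C → A. Accept at B.
       p  q 
>  A   B  B 
 * B   C  C 
   C   A  A 
(> = start, * = accepting)

start=A; accept=B; A-p->B; A-q->B; B-p->C; B-q->C; C-p->A; C-q->A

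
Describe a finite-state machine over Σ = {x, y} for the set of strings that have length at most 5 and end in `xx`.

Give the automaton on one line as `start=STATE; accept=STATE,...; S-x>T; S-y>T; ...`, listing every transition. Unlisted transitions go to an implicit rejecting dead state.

Handle the two conditions separately and then intersect. One (7 states) tracks the input length, saturating at 6; the other (3 states) tracks how much of the suffix `xx` has currently been matched. Each combined state is a pair, one component from each; accept when both components accept.
With 18 states:
          x    y  
>  q0     q1   q2 
   q1     q3   q4 
   q2     q5   q4 
 * q3     q6   q7 
   q4     q8   q7 
   q5     q6   q7 
 * q6     q9  q10 
   q7    q11  q10 
   q8     q9  q10 
 * q9    q12  q13 
   q10   q14  q13 
   q11   q12  q13 
 * q12   q15  q16 
   q13   q17  q16 
   q14   q15  q16 
   q15   q15  q16 
   q16   q17  q16 
   q17   q15  q16 
(> = start, * = accepting)

start=q0; accept=q3,q6,q9,q12; q0-x>q1; q0-y>q2; q1-x>q3; q1-y>q4; q2-x>q5; q2-y>q4; q3-x>q6; q3-y>q7; q4-x>q8; q4-y>q7; q5-x>q6; q5-y>q7; q6-x>q9; q6-y>q10; q7-x>q11; q7-y>q10; q8-x>q9; q8-y>q10; q9-x>q12; q9-y>q13; q10-x>q14; q10-y>q13; q11-x>q12; q11-y>q13; q12-x>q15; q12-y>q16; q13-x>q17; q13-y>q16; q14-x>q15; q14-y>q16; q15-x>q15; q15-y>q16; q16-x>q17; q16-y>q16; q17-x>q15; q17-y>q16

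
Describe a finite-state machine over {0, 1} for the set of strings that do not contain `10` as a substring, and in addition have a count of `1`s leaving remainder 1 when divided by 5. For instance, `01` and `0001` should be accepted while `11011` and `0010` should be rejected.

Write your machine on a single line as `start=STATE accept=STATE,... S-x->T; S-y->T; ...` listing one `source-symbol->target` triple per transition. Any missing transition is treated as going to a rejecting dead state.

start=q0; accept=q1; q0-0->q0; q0-1->q1; q1-0->q2; q1-1->q3; q2-0->q2; q2-1->q2; q3-0->q2; q3-1->q4; q4-0->q2; q4-1->q5; q5-0->q2; q5-1->q6; q6-0->q2; q6-1->q1

Build one automaton per condition and run them in lockstep. The first has 3 states tracking partial matches of the forbidden pattern `10`; the second has 5 states tracking the count of `1`s modulo 5. A product state is a pair (one from each), accepting exactly when both do. After merging equivalent states the machine shrinks.
        0   1  
>  q0   q0  q1 
 * q1   q2  q3 
   q2   q2  q2 
   q3   q2  q4 
   q4   q2  q5 
   q5   q2  q6 
   q6   q2  q1 
(> = start, * = accepting)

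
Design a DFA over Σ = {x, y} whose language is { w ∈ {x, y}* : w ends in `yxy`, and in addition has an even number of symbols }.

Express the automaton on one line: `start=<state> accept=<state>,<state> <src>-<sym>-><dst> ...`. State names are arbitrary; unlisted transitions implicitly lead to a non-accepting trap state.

Build one automaton per condition and run them in lockstep. The first has 4 states tracking how much of the suffix `yxy` has currently been matched; the second has 2 states tracking the input length modulo 2. A product state is a pair (one from each), accepting exactly when both do. Minimizing collapses redundant product states.
With 5 states:
        x   y  
>  q0   q1  q1 
   q1   q0  q2 
   q2   q3  q1 
   q3   q0  q4 
 * q4   q3  q1 
(> = start, * = accepting)

start=q0 accept=q4 q0-x->q1 q0-y->q1 q1-x->q0 q1-y->q2 q2-x->q3 q2-y->q1 q3-x->q0 q3-y->q4 q4-x->q3 q4-y->q1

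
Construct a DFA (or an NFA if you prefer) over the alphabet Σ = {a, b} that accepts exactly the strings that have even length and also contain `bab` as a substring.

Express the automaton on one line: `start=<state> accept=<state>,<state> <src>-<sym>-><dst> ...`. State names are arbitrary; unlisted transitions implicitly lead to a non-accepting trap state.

start=q0 accept=q7 q0-a->q1 q0-b->q2 q1-a->q0 q1-b->q3 q2-a->q4 q2-b->q3 q3-a->q5 q3-b->q2 q4-a->q1 q4-b->q6 q5-a->q0 q5-b->q7 q6-a->q7 q6-b->q7 q7-a->q6 q7-b->q6

Build one automaton per condition and run them in lockstep. One (2 states) tracks the input length modulo 2; the other (4 states) tracks whether and how much of `bab` has been seen. Each combined state is a pair, one component from each; accept when both components accept.
An 8-state machine:
        a   b  
>  q0   q1  q2 
   q1   q0  q3 
   q2   q4  q3 
   q3   q5  q2 
   q4   q1  q6 
   q5   q0  q7 
   q6   q7  q7 
 * q7   q6  q6 
(> = start, * = accepting)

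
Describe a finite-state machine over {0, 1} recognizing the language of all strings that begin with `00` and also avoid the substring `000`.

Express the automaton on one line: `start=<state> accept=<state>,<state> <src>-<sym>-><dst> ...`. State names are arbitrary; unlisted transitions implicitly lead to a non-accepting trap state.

start=q0 accept=q3,q4,q5 q0-0->q1 q0-1->q2 q1-0->q3 q1-1->q2 q2-0->q2 q2-1->q2 q3-0->q2 q3-1->q4 q4-0->q5 q4-1->q4 q5-0->q3 q5-1->q4

Run two small machines in parallel and take their product. One (4 states) tracks whether the input so far still matches the prefix `00`; the other (4 states) tracks partial matches of the forbidden pattern `000`. Each combined state is a pair, one component from each; accept when both components accept. After merging equivalent states the machine shrinks.
        0   1  
>  q0   q1  q2 
   q1   q3  q2 
   q2   q2  q2 
 * q3   q2  q4 
 * q4   q5  q4 
 * q5   q3  q4 
(> = start, * = accepting)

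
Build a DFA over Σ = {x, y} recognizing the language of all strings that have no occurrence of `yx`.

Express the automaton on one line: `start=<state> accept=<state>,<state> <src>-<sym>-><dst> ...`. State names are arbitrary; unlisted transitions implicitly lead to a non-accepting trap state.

start=q0 accept=q0,q1 q0-x->q0 q0-y->q1 q1-x->q2 q1-y->q1 q2-x->q2 q2-y->q2

This is the complement of 'contains `yx`'. Use the same substring-matching states — q0 through q2 holding how much of `yx` has just been matched — but flip the accepting set: everything except the trap q2 accepts.
With 3 states:
        x   y  
>* q0   q0  q1 
 * q1   q2  q1 
   q2   q2  q2 
(> = start, * = accepting)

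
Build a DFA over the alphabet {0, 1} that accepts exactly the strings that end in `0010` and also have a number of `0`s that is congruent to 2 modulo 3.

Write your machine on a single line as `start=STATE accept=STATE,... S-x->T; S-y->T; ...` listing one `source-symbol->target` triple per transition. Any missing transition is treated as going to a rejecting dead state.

start=q0; accept=q14; q0-0->q1; q0-1->q0; q1-0->q2; q1-1->q3; q2-0->q4; q2-1->q5; q3-0->q6; q3-1->q3; q4-0->q7; q4-1->q8; q5-0->q9; q5-1->q10; q6-0->q4; q6-1->q10; q7-0->q2; q7-1->q11; q8-0->q12; q8-1->q0; q9-0->q7; q9-1->q0; q10-0->q13; q10-1->q10; q11-0->q14; q11-1->q3; q12-0->q2; q12-1->q3; q13-0->q7; q13-1->q0; q14-0->q4; q14-1->q10

Handle the two conditions separately and then intersect. One (5 states) tracks how much of the suffix `0010` has currently been matched; the other (3 states) tracks the count of `0`s modulo 3. Each combined state is a pair, one component from each; accept when both components accept.
A 15-state machine:
          0    1  
>  q0     q1   q0 
   q1     q2   q3 
   q2     q4   q5 
   q3     q6   q3 
   q4     q7   q8 
   q5     q9  q10 
   q6     q4  q10 
   q7     q2  q11 
   q8    q12   q0 
   q9     q7   q0 
   q10   q13  q10 
   q11   q14   q3 
   q12    q2   q3 
   q13    q7   q0 
 * q14    q4  q10 
(> = start, * = accepting)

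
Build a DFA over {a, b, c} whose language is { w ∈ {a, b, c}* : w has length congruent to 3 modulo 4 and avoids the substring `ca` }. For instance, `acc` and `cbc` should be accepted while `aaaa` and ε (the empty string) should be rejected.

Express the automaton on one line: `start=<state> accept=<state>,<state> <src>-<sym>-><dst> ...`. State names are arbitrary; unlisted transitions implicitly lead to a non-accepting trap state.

Build one automaton per condition and run them in lockstep. One (4 states) tracks the input length modulo 4; the other (3 states) tracks partial matches of the forbidden pattern `ca`. Each combined state is a pair, one component from each; accept when both components accept. Equivalent product states are then merged.
9 states suffice.
        a   b   c  
>  S0   S1  S1  S2 
   S1   S3  S3  S4 
   S2   S5  S3  S4 
   S3   S6  S6  S7 
   S4   S5  S6  S7 
   S5   S5  S5  S5 
 * S6   S0  S0  S8 
 * S7   S5  S0  S8 
   S8   S5  S1  S2 
(> = start, * = accepting)

start=S0 accept=S6,S7 S0-a->S1 S0-b->S1 S0-c->S2 S1-a->S3 S1-b->S3 S1-c->S4 S2-a->S5 S2-b->S3 S2-c->S4 S3-a->S6 S3-b->S6 S3-c->S7 S4-a->S5 S4-b->S6 S4-c->S7 S5-a->S5 S5-b->S5 S5-c->S5 S6-a->S0 S6-b->S0 S6-c->S8 S7-a->S5 S7-b->S0 S7-c->S8 S8-a->S5 S8-b->S1 S8-c->S2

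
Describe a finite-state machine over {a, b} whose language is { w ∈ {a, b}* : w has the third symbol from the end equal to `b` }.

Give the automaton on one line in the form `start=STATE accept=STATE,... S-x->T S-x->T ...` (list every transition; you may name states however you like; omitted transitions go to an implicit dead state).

A DFA must remember the last 3 symbols (since which symbol is third-to-last isn't known until the input ends). Use one state per possible window of the last ≤3 symbols; accept from those whose window starts with `b`.
          a    b  
>  s0     s1   s2 
   s1     s3   s4 
   s2     s5   s6 
   s3     s7   s8 
   s4     s9  s10 
   s5    s11  s12 
   s6    s13  s14 
   s7     s7   s8 
   s8     s9  s10 
   s9    s11  s12 
   s10   s13  s14 
 * s11    s7   s8 
 * s12    s9  s10 
 * s13   s11  s12 
 * s14   s13  s14 
(> = start, * = accepting)

start=s0 accept=s11,s12,s13,s14 s0-a->s1 s0-b->s2 s1-a->s3 s1-b->s4 s2-a->s5 s2-b->s6 s3-a->s7 s3-b->s8 s4-a->s9 s4-b->s10 s5-a->s11 s5-b->s12 s6-a->s13 s6-b->s14 s7-a->s7 s7-b->s8 s8-a->s9 s8-b->s10 s9-a->s11 s9-b->s12 s10-a->s13 s10-b->s14 s11-a->s7 s11-b->s8 s12-a->s9 s12-b->s10 s13-a->s11 s13-b->s12 s14-a->s13 s14-b->s14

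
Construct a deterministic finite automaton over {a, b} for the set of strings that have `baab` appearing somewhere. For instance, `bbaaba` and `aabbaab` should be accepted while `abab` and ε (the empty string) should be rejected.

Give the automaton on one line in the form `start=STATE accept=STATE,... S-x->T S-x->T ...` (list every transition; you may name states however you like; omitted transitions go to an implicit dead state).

start=q0 accept=q4 q0-a->q0 q0-b->q1 q1-a->q2 q1-b->q1 q2-a->q3 q2-b->q1 q3-a->q0 q3-b->q4 q4-a->q4 q4-b->q4

States q0..q3 record the length of the longest prefix of `baab` that matches the current input suffix. Reaching q4 means `baab` has been seen, and we stay there forever. Accept from q4.
With 5 states:
        a   b  
>  q0   q0  q1 
   q1   q2  q1 
   q2   q3  q1 
   q3   q0  q4 
 * q4   q4  q4 
(> = start, * = accepting)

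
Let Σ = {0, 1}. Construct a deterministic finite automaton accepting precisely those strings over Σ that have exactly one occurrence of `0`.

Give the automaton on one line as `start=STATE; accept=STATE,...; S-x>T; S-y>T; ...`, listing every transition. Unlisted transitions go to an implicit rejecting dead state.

Count `0`s, saturating at 2: state s0 means no `0` yet, s1 means one `0` seen, s2 means more than one. Each `0` increments (capped at s2); other symbols loop. Accept from {s1}.
With 3 states:
        0   1  
>  s0   s1  s0 
 * s1   s2  s1 
   s2   s2  s2 
(> = start, * = accepting)

start=s0; accept=s1; s0-0>s1; s0-1>s0; s1-0>s2; s1-1>s1; s2-0>s2; s2-1>s2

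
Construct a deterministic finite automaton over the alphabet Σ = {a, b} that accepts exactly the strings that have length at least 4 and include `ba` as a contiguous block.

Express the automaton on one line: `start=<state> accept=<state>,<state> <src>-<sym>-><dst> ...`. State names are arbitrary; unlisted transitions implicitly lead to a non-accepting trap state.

Run two small machines in parallel and take their product. The first has 6 states tracking the input length, saturating at 5; the second has 3 states tracking whether and how much of `ba` has been seen. A product state is a pair (one from each), accepting exactly when both do.
With 15 states:
          a    b  
>  S0     S1   S2 
   S1     S3   S4 
   S2     S5   S4 
   S3     S6   S7 
   S4     S8   S7 
   S5     S8   S8 
   S6     S9  S10 
   S7    S11  S10 
   S8    S11  S11 
   S9    S12  S13 
   S10   S14  S13 
 * S11   S14  S14 
   S12   S12  S13 
   S13   S14  S13 
 * S14   S14  S14 
(> = start, * = accepting)

start=S0 accept=S11,S14 S0-a->S1 S0-b->S2 S1-a->S3 S1-b->S4 S2-a->S5 S2-b->S4 S3-a->S6 S3-b->S7 S4-a->S8 S4-b->S7 S5-a->S8 S5-b->S8 S6-a->S9 S6-b->S10 S7-a->S11 S7-b->S10 S8-a->S11 S8-b->S11 S9-a->S12 S9-b->S13 S10-a->S14 S10-b->S13 S11-a->S14 S11-b->S14 S12-a->S12 S12-b->S13 S13-a->S14 S13-b->S13 S14-a->S14 S14-b->S14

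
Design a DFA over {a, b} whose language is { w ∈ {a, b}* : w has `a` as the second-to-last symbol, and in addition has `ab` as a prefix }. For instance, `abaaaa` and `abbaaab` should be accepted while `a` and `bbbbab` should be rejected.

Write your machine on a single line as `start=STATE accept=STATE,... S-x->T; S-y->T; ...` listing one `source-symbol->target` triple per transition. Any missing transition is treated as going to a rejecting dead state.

Run two small machines in parallel and take their product. One (7 states) tracks the last 2 symbols read; the other (4 states) tracks whether the input so far still matches the prefix `ab`. Each combined state is a pair, one component from each; accept when both components accept.
An 11-state machine:
          a    b  
>  S0     S1   S2 
   S1     S3   S4 
   S2     S5   S6 
   S3     S3   S7 
 * S4     S8   S9 
   S5     S3   S7 
   S6     S5   S6 
   S7     S5   S6 
   S8    S10   S4 
   S9     S8   S9 
 * S10   S10   S4 
(> = start, * = accepting)

start=S0; accept=S4,S10; S0-a->S1; S0-b->S2; S1-a->S3; S1-b->S4; S2-a->S5; S2-b->S6; S3-a->S3; S3-b->S7; S4-a->S8; S4-b->S9; S5-a->S3; S5-b->S7; S6-a->S5; S6-b->S6; S7-a->S5; S7-b->S6; S8-a->S10; S8-b->S4; S9-a->S8; S9-b->S9; S10-a->S10; S10-b->S4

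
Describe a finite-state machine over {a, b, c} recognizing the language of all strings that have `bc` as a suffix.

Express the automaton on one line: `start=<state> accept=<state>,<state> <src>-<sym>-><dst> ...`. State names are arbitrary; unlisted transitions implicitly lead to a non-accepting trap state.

start=q0 accept=q2 q0-a->q0 q0-b->q1 q0-c->q0 q1-a->q0 q1-b->q1 q1-c->q2 q2-a->q0 q2-b->q1 q2-c->q0

Let each state record the length of the longest suffix of the input read so far that is also a prefix of `bc`. q1 means the last symbol is `b`; q2 means the last 2 symbols are `bc`. Accept only at q2, where the string currently ends in `bc`.
3 states suffice.
        a   b   c  
>  q0   q0  q1  q0 
   q1   q0  q1  q2 
 * q2   q0  q1  q0 
(> = start, * = accepting)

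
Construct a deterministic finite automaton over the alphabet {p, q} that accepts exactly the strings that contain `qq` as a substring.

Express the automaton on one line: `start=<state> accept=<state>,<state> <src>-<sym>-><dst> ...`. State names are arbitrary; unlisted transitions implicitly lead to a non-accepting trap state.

Track how much of `qq` has been matched so far: state s0 is no progress, s2 is the absorbing accept state reached once `qq` has occurred. Intermediate states record partial matches; on a mismatch, fall back to the longest reusable overlap.
With 3 states:
        p   q  
>  s0   s0  s1 
   s1   s0  s2 
 * s2   s2  s2 
(> = start, * = accepting)

start=s0 accept=s2 s0-p->s0 s0-q->s1 s1-p->s0 s1-q->s2 s2-p->s2 s2-q->s2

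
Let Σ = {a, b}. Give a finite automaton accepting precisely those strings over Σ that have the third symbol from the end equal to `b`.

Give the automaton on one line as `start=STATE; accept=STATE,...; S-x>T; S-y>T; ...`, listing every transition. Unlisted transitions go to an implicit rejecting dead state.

start=s0; accept=s11,s12,s13,s14; s0-a>s1; s0-b>s2; s1-a>s3; s1-b>s4; s2-a>s5; s2-b>s6; s3-a>s7; s3-b>s8; s4-a>s9; s4-b>s10; s5-a>s11; s5-b>s12; s6-a>s13; s6-b>s14; s7-a>s7; s7-b>s8; s8-a>s9; s8-b>s10; s9-a>s11; s9-b>s12; s10-a>s13; s10-b>s14; s11-a>s7; s11-b>s8; s12-a>s9; s12-b>s10; s13-a>s11; s13-b>s12; s14-a>s13; s14-b>s14

A DFA must remember the last 3 symbols (since which symbol is third-to-last isn't known until the input ends). Use one state per possible window of the last ≤3 symbols; accept from those whose window starts with `b`.
With 15 states:
          a    b  
>  s0     s1   s2 
   s1     s3   s4 
   s2     s5   s6 
   s3     s7   s8 
   s4     s9  s10 
   s5    s11  s12 
   s6    s13  s14 
   s7     s7   s8 
   s8     s9  s10 
   s9    s11  s12 
   s10   s13  s14 
 * s11    s7   s8 
 * s12    s9  s10 
 * s13   s11  s12 
 * s14   s13  s14 
(> = start, * = accepting)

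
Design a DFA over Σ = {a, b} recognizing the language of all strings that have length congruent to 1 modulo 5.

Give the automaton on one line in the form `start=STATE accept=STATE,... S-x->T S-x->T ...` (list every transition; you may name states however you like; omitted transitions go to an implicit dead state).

start=s0 accept=s1 s0-a->s1 s0-b->s1 s1-a->s2 s1-b->s2 s2-a->s3 s2-b->s3 s3-a->s4 s3-b->s4 s4-a->s0 s4-b->s0

Count input length modulo 5: every symbol advances one step around the cycle s0 → s1 → s2 → s3 → s4 → s0. Accept at s1.
A 5-state machine:
        a   b  
>  s0   s1  s1 
 * s1   s2  s2 
   s2   s3  s3 
   s3   s4  s4 
   s4   s0  s0 
(> = start, * = accepting)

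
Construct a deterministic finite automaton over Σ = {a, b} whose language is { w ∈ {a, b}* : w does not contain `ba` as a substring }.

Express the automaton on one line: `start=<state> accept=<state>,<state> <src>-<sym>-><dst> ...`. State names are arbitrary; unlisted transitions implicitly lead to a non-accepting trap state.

Track partial matches of the forbidden pattern `ba`. State S2 is a dead state reached once `ba` has occurred; every other state accepts. S0 means no part of `ba` is currently matched.
With 3 states:
        a   b  
>* S0   S0  S1 
 * S1   S2  S1 
   S2   S2  S2 
(> = start, * = accepting)

start=S0 accept=S0,S1 S0-a->S0 S0-b->S1 S1-a->S2 S1-b->S1 S2-a->S2 S2-b->S2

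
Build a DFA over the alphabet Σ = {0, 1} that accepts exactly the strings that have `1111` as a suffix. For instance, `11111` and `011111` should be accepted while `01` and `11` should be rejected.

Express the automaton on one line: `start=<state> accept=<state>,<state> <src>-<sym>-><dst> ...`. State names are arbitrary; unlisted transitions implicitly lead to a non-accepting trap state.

Let each state record the length of the longest suffix of the input read so far that is also a prefix of `1111`. s1 means the last symbol is `1`; s2 means the last 2 symbols are `11`; s3 means the last 3 symbols are `111`; s4 means the last 4 symbols are `1111`. Accept only at s4, where the string currently ends in `1111`.
5 states suffice.
        0   1  
>  s0   s0  s1 
   s1   s0  s2 
   s2   s0  s3 
   s3   s0  s4 
 * s4   s0  s4 
(> = start, * = accepting)

start=s0 accept=s4 s0-0->s0 s0-1->s1 s1-0->s0 s1-1->s2 s2-0->s0 s2-1->s3 s3-0->s0 s3-1->s4 s4-0->s0 s4-1->s4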